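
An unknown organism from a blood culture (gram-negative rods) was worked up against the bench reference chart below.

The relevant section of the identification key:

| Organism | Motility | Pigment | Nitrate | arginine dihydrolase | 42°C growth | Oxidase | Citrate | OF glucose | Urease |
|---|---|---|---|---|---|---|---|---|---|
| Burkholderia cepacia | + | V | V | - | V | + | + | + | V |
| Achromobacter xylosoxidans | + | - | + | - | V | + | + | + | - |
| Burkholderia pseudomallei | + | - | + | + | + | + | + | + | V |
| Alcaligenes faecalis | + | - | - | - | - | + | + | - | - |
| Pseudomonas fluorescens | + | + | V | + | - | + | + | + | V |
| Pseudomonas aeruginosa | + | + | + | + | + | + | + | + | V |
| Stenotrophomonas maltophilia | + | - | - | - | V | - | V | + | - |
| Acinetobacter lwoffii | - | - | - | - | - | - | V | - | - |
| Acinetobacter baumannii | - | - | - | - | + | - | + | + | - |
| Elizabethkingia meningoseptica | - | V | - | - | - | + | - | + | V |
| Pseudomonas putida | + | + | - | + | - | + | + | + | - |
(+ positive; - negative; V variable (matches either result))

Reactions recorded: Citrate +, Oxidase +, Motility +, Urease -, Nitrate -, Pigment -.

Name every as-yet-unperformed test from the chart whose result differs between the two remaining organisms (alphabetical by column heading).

OF glucose

Urease -: all 11 remaining candidates are consistent.
Motility +: excludes Acinetobacter lwoffii, Acinetobacter baumannii, Elizabethkingia meningoseptica — 8 left.
Pigment -: excludes Pseudomonas fluorescens, Pseudomonas aeruginosa, Pseudomonas putida — 5 left.
Citrate +: all 5 remaining candidates are consistent.
Nitrate -: excludes Achromobacter xylosoxidans, Burkholderia pseudomallei — 3 left.
Oxidase +: excludes Stenotrophomonas maltophilia — 2 left.
Two candidates remain: Alcaligenes faecalis and Burkholderia cepacia.
  arginine dihydrolase: - vs - — same for both, does not separate.
  42°C growth: - vs V — variable for at least one, does not separate.
  OF glucose: Alcaligenes faecalis -, Burkholderia cepacia + — discriminates.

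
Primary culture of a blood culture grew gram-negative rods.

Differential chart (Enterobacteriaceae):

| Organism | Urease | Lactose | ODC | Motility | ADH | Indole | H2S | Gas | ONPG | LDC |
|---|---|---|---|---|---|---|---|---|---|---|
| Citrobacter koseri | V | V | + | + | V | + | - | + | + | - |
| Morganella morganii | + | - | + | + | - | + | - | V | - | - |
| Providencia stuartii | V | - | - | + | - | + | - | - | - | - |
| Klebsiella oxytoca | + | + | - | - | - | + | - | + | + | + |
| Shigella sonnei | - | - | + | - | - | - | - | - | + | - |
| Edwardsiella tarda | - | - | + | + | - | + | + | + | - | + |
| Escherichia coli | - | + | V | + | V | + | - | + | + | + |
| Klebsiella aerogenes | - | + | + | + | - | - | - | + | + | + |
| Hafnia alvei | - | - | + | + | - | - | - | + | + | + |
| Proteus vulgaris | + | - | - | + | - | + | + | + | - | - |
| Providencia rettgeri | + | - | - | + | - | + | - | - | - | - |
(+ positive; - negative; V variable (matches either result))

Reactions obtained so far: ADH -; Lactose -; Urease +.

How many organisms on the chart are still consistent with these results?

5

Lactose -: excludes Klebsiella oxytoca, Escherichia coli, Klebsiella aerogenes — 8 left.
ADH -: all 8 remaining candidates are consistent.
Urease +: excludes Shigella sonnei, Edwardsiella tarda, Hafnia alvei — 5 left.
Still consistent: Citrobacter koseri, Morganella morganii, Proteus vulgaris, Providencia rettgeri, Providencia stuartii.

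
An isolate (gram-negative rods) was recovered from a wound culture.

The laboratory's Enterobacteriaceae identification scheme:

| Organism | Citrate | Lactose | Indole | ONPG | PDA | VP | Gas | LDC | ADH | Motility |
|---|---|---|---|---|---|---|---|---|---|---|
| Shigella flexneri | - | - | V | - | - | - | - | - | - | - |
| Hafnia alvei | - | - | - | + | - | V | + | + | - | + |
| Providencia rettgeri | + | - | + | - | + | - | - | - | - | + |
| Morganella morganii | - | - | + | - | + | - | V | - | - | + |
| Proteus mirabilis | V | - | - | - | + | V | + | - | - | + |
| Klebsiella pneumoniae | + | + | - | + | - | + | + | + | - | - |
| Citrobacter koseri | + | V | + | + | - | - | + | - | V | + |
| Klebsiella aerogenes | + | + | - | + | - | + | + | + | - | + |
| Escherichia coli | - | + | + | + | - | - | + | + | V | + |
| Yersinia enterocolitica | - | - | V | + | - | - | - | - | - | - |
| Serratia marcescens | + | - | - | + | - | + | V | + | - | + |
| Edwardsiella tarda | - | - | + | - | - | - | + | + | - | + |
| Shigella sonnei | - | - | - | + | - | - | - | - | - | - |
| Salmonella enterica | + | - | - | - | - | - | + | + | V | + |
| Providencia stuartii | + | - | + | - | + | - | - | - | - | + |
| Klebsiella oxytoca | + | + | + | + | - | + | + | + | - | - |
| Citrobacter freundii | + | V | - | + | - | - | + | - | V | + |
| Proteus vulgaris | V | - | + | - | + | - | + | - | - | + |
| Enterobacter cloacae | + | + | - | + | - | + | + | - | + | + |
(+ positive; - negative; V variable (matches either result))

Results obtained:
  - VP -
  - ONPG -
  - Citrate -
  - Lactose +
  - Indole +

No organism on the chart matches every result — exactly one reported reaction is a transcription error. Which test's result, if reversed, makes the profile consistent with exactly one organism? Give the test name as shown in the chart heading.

ONPG

As reported, no row in the chart matches all 5 reactions.
Reversing ONPG (to +) → unique match: Escherichia coli.
Reversing VP → still no organism matches.
Reversing Citrate → still no organism matches.
Reversing Indole → still no organism matches.
Reversing Lactose → 4 organisms match (not unique).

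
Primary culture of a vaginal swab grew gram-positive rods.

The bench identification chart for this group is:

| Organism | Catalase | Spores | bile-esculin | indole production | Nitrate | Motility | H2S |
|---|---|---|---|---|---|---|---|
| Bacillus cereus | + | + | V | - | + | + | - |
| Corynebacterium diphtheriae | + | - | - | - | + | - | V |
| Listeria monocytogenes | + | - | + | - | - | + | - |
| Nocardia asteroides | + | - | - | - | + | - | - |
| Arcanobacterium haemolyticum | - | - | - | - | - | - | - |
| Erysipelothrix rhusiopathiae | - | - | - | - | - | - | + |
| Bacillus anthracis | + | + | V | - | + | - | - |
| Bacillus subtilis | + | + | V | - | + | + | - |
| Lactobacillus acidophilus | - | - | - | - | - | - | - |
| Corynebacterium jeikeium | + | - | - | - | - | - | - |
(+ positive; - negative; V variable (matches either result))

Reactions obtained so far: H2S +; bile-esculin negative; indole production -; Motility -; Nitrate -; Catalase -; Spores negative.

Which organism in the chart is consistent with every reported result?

Erysipelothrix rhusiopathiae

Motility -: excludes Bacillus cereus, Listeria monocytogenes, Bacillus subtilis — 7 left.
bile-esculin -: all 7 remaining candidates are consistent.
Spores -: excludes Bacillus anthracis — 6 left.
Nitrate -: excludes Corynebacterium diphtheriae, Nocardia asteroides — 4 left.
H2S +: excludes Arcanobacterium haemolyticum, Lactobacillus acidophilus, Corynebacterium jeikeium — 1 left.
Catalase -: the one remaining candidate is consistent.
indole production -: the one remaining candidate is consistent.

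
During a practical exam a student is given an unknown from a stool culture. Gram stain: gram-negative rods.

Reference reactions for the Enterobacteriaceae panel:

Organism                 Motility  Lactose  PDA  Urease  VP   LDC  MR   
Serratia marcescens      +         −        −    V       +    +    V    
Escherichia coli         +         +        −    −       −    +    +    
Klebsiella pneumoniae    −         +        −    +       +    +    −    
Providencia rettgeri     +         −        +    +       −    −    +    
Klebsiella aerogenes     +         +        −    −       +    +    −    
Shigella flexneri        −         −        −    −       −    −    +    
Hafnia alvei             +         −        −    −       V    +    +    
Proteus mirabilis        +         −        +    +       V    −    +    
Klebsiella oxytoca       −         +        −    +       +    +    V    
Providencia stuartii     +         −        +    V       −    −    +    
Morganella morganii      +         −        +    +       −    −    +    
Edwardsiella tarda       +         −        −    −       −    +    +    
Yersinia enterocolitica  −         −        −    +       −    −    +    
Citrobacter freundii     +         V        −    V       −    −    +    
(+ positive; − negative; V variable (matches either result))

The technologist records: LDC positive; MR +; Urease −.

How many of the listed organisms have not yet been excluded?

MR +: excludes Klebsiella pneumoniae, Klebsiella aerogenes — 12 left.
Urease −: excludes 5 organisms — 7 left.
LDC +: excludes Shigella flexneri, Providencia stuartii, Citrobacter freundii — 4 left.
Still consistent: Edwardsiella tarda, Escherichia coli, Hafnia alvei, Serratia marcescens.

4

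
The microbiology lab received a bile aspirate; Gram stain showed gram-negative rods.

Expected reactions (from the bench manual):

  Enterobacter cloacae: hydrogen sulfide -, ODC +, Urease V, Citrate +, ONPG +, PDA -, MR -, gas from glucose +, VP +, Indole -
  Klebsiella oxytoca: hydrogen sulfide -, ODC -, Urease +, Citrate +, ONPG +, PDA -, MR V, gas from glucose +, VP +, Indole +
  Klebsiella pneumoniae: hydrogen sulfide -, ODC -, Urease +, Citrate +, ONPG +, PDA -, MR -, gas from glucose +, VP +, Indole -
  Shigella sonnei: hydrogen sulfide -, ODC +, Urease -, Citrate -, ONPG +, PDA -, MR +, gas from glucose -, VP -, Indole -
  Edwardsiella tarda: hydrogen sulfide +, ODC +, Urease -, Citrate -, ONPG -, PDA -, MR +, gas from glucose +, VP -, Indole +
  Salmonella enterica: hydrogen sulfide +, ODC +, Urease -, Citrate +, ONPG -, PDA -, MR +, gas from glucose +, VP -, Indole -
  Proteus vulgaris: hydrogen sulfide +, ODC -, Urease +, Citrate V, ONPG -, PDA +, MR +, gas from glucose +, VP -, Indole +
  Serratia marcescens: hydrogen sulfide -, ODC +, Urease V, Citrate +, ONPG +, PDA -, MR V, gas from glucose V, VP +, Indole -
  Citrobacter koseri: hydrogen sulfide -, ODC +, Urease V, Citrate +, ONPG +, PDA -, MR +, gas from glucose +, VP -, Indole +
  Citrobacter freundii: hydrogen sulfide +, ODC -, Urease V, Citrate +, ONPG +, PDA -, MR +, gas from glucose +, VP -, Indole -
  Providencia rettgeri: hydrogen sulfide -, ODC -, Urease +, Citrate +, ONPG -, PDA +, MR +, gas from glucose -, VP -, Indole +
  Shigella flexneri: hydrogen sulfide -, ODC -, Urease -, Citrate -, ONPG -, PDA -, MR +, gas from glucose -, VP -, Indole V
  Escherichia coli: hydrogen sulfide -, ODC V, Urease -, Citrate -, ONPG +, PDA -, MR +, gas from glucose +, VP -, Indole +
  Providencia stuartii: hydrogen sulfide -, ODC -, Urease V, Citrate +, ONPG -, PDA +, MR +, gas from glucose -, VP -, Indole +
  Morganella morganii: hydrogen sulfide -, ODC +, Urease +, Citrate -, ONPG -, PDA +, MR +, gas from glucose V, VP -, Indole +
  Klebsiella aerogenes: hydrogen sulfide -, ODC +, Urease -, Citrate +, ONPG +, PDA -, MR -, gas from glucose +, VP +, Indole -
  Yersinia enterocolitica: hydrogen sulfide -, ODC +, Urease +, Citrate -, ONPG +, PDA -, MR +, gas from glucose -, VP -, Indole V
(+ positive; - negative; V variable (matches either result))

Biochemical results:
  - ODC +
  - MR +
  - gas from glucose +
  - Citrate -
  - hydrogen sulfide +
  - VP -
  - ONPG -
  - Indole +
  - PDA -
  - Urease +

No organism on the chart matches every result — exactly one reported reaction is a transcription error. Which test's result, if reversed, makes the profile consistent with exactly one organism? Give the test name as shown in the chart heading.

Urease

As reported, no row in the chart matches all 10 reactions.
Reversing ONPG → still no organism matches.
Reversing VP → still no organism matches.
Reversing MR → still no organism matches.
Reversing gas from glucose → still no organism matches.
Reversing Urease (to -) → unique match: Edwardsiella tarda.
Reversing hydrogen sulfide → still no organism matches.
Reversing Citrate → still no organism matches.
Reversing PDA → still no organism matches.
Reversing ODC → still no organism matches.
Reversing Indole → still no organism matches.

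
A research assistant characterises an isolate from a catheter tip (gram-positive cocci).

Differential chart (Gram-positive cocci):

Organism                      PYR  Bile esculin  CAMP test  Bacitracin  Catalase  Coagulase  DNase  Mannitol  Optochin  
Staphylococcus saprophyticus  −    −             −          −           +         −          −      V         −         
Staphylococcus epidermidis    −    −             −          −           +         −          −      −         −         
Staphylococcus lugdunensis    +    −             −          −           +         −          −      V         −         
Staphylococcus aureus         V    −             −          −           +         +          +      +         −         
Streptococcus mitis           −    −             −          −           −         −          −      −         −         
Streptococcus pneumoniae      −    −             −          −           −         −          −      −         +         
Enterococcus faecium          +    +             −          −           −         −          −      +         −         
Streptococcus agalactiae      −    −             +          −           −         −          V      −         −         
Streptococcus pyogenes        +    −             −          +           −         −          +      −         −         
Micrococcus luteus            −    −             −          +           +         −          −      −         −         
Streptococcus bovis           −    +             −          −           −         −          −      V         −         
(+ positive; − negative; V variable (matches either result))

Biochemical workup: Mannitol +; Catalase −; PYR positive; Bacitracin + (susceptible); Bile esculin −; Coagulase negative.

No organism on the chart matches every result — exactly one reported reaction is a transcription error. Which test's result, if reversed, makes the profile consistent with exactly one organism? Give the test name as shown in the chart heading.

As reported, no row in the chart matches all 6 reactions.
Reversing PYR → still no organism matches.
Reversing Bile esculin → still no organism matches.
Reversing Catalase → still no organism matches.
Reversing Bacitracin → still no organism matches.
Reversing Mannitol (to −) → unique match: Streptococcus pyogenes.
Reversing Coagulase → still no organism matches.

Mannitol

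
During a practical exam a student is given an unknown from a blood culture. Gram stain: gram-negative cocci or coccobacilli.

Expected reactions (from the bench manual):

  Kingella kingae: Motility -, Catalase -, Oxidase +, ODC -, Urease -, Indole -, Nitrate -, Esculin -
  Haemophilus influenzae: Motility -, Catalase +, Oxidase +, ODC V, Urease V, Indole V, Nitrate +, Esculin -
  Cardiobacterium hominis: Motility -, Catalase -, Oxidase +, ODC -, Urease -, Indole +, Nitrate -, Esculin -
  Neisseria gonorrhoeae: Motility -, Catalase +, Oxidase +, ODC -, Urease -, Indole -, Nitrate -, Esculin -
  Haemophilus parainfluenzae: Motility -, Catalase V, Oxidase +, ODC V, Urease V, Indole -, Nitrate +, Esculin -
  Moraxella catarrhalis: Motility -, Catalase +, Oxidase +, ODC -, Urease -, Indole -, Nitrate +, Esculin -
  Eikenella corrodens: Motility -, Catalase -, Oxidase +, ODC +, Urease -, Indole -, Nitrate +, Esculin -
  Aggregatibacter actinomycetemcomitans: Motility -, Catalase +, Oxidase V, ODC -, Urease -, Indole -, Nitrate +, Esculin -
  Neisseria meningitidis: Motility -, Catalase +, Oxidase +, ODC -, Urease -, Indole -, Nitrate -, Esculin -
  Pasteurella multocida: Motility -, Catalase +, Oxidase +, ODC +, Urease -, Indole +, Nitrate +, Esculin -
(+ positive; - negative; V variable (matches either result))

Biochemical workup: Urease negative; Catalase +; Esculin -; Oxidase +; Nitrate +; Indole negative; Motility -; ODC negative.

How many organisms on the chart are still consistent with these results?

4

Motility -: all 10 remaining candidates are consistent.
Indole -: excludes Cardiobacterium hominis, Pasteurella multocida — 8 left.
Nitrate +: excludes Kingella kingae, Neisseria gonorrhoeae, Neisseria meningitidis — 5 left.
Urease -: all 5 remaining candidates are consistent.
Catalase +: excludes Eikenella corrodens — 4 left.
Esculin -: all 4 remaining candidates are consistent.
Oxidase +: all 4 remaining candidates are consistent.
ODC -: all 4 remaining candidates are consistent.
Still consistent: Aggregatibacter actinomycetemcomitans, Haemophilus influenzae, Haemophilus parainfluenzae, Moraxella catarrhalis.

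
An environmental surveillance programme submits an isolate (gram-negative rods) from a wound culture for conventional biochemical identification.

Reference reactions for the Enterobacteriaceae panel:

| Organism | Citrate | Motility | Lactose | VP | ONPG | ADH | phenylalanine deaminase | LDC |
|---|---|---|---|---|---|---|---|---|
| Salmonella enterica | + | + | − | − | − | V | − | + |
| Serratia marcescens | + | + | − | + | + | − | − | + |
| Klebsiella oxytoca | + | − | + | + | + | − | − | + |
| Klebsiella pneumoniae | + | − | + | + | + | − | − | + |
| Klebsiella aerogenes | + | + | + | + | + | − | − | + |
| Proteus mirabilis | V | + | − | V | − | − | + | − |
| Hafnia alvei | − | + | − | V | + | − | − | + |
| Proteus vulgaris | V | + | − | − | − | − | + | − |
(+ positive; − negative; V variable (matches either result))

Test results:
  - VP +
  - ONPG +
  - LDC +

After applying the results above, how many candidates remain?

LDC +: excludes Proteus mirabilis, Proteus vulgaris — 6 left.
ONPG +: excludes Salmonella enterica — 5 left.
VP +: all 5 remaining candidates are consistent.
Still consistent: Hafnia alvei, Klebsiella aerogenes, Klebsiella oxytoca, Klebsiella pneumoniae, Serratia marcescens.

5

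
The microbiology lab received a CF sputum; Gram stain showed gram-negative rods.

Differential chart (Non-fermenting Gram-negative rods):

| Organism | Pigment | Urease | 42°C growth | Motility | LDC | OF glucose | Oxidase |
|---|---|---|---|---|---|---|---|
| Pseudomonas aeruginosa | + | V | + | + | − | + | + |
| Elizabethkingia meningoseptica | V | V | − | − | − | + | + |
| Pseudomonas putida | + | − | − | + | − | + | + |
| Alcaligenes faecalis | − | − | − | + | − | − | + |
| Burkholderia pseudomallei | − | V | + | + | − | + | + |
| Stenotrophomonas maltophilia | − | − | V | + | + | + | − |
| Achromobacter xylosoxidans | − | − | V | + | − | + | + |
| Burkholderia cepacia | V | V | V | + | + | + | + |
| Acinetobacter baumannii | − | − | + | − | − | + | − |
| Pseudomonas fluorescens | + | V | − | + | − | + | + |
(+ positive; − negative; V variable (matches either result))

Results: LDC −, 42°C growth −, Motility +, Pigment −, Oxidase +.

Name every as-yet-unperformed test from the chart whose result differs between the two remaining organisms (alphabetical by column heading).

Oxidase +: excludes Stenotrophomonas maltophilia, Acinetobacter baumannii — 8 left.
42°C growth −: excludes Pseudomonas aeruginosa, Burkholderia pseudomallei — 6 left.
Pigment −: excludes Pseudomonas putida, Pseudomonas fluorescens — 4 left.
LDC −: excludes Burkholderia cepacia — 3 left.
Motility +: excludes Elizabethkingia meningoseptica — 2 left.
Two candidates remain: Achromobacter xylosoxidans and Alcaligenes faecalis.
  Urease: − vs − — same for both, does not separate.
  OF glucose: Achromobacter xylosoxidans +, Alcaligenes faecalis − — discriminates.

OF glucose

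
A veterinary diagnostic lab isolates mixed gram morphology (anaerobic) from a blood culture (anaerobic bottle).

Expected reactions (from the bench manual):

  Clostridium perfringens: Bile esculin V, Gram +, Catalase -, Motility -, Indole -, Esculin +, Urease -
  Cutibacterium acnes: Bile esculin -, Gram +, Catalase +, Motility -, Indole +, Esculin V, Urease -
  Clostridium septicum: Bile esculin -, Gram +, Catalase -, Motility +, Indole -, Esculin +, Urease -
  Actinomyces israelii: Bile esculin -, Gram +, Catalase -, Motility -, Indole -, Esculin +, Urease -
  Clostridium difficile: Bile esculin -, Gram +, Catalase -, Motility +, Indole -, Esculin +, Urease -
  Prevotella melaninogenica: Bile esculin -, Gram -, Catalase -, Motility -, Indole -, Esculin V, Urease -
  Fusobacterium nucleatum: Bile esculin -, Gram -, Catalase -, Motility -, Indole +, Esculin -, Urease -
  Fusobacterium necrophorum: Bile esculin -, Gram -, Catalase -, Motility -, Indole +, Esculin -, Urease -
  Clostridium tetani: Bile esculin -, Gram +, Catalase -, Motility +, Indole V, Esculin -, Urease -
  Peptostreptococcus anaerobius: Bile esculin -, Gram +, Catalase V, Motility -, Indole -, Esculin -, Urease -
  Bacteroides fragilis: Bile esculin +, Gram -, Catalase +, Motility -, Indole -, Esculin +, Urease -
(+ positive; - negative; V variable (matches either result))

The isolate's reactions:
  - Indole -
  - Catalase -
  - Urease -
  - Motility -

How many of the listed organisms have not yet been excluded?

Catalase -: excludes Cutibacterium acnes, Bacteroides fragilis — 9 left.
Indole -: excludes Fusobacterium nucleatum, Fusobacterium necrophorum — 7 left.
Urease -: all 7 remaining candidates are consistent.
Motility -: excludes Clostridium septicum, Clostridium difficile, Clostridium tetani — 4 left.
Still consistent: Actinomyces israelii, Clostridium perfringens, Peptostreptococcus anaerobius, Prevotella melaninogenica.

4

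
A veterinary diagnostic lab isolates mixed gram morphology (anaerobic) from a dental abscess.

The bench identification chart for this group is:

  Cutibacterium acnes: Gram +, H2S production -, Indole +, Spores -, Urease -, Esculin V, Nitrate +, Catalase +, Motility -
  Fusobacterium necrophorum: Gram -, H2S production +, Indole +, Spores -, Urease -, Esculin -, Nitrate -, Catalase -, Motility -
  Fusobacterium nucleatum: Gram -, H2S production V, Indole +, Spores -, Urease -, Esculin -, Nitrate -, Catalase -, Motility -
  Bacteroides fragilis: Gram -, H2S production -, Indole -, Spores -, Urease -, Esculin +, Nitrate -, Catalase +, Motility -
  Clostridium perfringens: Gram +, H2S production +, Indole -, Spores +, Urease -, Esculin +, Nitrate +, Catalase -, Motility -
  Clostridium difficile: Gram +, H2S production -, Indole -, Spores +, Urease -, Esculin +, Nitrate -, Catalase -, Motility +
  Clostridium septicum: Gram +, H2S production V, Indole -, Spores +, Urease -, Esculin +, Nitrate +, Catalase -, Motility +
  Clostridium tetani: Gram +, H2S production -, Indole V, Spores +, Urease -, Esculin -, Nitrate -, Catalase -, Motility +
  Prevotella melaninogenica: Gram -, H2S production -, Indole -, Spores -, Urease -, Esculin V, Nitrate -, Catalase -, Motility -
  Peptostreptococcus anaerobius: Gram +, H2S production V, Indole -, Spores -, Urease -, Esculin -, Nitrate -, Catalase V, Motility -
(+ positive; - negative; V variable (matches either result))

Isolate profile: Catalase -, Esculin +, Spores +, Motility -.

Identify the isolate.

Clostridium perfringens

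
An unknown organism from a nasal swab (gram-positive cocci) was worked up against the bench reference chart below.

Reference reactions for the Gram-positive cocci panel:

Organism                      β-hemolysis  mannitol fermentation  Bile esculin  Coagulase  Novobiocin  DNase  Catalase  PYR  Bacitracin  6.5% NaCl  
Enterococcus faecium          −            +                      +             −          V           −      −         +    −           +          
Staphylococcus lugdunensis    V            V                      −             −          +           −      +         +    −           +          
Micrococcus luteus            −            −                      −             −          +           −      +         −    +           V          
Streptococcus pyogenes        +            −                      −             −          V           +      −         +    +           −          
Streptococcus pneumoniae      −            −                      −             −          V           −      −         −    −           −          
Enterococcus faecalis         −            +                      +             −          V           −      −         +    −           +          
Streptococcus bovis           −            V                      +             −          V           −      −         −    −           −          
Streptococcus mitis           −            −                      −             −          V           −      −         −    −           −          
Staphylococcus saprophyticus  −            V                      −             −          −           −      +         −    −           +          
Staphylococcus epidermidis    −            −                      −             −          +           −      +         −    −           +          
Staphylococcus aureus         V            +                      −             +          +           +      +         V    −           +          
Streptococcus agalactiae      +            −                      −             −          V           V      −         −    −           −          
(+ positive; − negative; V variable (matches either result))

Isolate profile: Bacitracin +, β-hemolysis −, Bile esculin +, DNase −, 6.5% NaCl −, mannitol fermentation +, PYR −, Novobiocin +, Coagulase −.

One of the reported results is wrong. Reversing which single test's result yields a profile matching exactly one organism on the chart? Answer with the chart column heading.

As reported, no row in the chart matches all 9 reactions.
Reversing β-hemolysis → still no organism matches.
Reversing PYR → still no organism matches.
Reversing Novobiocin → still no organism matches.
Reversing Bile esculin → still no organism matches.
Reversing 6.5% NaCl → still no organism matches.
Reversing DNase → still no organism matches.
Reversing Coagulase → still no organism matches.
Reversing mannitol fermentation → still no organism matches.
Reversing Bacitracin (to −) → unique match: Streptococcus bovis.

Bacitracin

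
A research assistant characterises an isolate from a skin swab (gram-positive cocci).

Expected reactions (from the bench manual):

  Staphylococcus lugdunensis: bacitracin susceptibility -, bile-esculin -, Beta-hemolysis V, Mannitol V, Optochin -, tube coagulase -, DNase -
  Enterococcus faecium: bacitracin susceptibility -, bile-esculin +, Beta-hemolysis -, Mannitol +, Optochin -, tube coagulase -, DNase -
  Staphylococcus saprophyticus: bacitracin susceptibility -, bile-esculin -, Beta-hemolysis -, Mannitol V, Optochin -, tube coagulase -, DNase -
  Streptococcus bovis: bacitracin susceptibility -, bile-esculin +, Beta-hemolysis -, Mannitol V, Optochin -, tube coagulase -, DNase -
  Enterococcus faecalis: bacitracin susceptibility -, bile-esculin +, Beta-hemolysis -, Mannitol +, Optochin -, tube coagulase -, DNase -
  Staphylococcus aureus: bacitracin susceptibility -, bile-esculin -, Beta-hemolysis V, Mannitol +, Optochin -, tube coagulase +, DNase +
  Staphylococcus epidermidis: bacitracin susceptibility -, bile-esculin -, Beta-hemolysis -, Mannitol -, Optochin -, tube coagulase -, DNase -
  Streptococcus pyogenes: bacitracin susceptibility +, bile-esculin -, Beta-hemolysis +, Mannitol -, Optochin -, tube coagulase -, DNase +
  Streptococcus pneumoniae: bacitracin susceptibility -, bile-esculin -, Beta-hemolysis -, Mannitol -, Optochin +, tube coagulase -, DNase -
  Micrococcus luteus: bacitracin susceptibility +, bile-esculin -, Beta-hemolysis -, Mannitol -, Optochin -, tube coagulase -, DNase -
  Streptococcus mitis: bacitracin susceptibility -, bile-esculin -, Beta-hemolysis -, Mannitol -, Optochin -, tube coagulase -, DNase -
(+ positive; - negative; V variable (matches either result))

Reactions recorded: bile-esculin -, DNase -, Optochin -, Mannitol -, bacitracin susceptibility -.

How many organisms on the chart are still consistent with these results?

4

Optochin -: excludes Streptococcus pneumoniae — 10 left.
Mannitol -: excludes Enterococcus faecium, Enterococcus faecalis, Staphylococcus aureus — 7 left.
bile-esculin -: excludes Streptococcus bovis — 6 left.
DNase -: excludes Streptococcus pyogenes — 5 left.
bacitracin susceptibility -: excludes Micrococcus luteus — 4 left.
Still consistent: Staphylococcus epidermidis, Staphylococcus lugdunensis, Staphylococcus saprophyticus, Streptococcus mitis.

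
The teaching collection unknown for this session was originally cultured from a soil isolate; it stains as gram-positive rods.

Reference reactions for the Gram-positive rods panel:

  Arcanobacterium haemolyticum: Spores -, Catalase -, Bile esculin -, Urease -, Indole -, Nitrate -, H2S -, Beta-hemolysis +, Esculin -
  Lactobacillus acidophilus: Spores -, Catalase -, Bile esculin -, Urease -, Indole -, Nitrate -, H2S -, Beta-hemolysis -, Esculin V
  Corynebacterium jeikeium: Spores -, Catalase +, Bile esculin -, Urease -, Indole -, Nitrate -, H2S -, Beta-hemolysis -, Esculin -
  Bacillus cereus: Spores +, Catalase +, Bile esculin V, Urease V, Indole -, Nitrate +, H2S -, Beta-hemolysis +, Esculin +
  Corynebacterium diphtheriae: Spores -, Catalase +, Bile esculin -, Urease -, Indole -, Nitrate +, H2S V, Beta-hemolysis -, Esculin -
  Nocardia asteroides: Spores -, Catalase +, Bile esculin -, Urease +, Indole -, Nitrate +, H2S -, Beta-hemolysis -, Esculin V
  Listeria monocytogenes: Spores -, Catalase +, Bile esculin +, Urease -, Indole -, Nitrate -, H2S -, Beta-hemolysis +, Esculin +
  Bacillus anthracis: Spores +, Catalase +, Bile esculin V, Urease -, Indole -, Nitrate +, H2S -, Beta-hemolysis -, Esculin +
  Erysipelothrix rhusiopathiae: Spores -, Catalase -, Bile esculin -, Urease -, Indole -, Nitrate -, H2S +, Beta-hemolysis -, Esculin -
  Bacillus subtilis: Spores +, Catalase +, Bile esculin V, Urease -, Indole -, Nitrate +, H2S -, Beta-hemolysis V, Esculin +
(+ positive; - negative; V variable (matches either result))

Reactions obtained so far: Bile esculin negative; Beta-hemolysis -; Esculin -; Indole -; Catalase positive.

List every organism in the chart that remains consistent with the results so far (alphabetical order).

Bile esculin -: excludes Listeria monocytogenes — 9 left.
Beta-hemolysis -: excludes Arcanobacterium haemolyticum, Bacillus cereus — 7 left.
Esculin -: excludes Bacillus anthracis, Bacillus subtilis — 5 left.
Indole -: all 5 remaining candidates are consistent.
Catalase +: excludes Lactobacillus acidophilus, Erysipelothrix rhusiopathiae — 3 left.

Corynebacterium diphtheriae, Corynebacterium jeikeium, Nocardia asteroides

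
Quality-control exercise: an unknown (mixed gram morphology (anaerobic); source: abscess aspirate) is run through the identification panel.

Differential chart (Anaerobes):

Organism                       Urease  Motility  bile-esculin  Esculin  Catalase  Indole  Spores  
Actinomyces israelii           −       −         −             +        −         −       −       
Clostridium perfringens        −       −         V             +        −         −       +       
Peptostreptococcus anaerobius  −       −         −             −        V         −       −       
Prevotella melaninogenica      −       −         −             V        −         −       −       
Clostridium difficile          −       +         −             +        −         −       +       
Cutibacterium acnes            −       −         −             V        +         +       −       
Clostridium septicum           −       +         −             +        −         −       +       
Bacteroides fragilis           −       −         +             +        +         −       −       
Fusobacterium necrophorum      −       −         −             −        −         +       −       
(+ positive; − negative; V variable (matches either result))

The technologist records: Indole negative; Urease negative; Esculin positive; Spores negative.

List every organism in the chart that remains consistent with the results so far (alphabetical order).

Actinomyces israelii, Bacteroides fragilis, Prevotella melaninogenica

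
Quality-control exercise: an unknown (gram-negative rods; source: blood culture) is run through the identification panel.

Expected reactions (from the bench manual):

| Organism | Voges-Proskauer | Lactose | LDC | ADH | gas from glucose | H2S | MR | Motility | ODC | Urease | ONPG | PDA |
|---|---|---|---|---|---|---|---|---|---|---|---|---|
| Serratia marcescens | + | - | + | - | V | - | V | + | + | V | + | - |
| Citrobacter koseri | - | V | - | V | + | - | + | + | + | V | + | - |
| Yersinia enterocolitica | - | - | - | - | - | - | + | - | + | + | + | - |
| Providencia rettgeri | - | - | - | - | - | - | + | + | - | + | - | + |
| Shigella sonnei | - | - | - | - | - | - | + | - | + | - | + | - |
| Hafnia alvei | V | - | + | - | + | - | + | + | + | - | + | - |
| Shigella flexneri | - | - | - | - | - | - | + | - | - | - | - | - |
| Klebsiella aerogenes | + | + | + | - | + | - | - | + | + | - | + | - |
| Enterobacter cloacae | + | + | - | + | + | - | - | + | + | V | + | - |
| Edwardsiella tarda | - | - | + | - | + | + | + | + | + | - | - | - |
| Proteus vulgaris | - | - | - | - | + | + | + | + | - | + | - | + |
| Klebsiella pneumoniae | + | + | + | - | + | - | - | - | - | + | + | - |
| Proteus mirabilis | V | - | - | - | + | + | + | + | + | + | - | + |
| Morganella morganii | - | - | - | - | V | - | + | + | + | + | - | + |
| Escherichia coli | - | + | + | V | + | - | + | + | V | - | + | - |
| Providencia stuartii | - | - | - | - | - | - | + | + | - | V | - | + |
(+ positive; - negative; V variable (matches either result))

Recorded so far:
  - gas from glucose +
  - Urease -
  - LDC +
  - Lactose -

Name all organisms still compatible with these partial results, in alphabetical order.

Urease -: excludes 6 organisms — 10 left.
Lactose -: excludes Klebsiella aerogenes, Enterobacter cloacae, Escherichia coli — 7 left.
gas from glucose +: excludes Shigella sonnei, Shigella flexneri, Providencia stuartii — 4 left.
LDC +: excludes Citrobacter koseri — 3 left.

Edwardsiella tarda, Hafnia alvei, Serratia marcescens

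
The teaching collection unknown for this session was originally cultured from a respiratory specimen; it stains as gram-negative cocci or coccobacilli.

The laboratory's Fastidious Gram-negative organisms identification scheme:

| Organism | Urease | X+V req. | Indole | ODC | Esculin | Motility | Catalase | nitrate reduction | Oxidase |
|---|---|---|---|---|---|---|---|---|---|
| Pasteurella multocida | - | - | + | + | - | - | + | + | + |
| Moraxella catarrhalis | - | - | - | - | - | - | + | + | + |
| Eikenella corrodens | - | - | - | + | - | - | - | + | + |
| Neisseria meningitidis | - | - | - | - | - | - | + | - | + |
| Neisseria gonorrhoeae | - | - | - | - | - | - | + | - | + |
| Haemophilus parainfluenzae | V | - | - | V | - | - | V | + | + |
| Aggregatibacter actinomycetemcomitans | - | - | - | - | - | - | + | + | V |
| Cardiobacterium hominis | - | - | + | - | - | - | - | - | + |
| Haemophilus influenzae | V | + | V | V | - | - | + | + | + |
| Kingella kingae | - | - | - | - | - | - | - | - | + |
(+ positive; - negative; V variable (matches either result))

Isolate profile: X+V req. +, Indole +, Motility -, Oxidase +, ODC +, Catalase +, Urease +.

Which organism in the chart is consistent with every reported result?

Haemophilus influenzae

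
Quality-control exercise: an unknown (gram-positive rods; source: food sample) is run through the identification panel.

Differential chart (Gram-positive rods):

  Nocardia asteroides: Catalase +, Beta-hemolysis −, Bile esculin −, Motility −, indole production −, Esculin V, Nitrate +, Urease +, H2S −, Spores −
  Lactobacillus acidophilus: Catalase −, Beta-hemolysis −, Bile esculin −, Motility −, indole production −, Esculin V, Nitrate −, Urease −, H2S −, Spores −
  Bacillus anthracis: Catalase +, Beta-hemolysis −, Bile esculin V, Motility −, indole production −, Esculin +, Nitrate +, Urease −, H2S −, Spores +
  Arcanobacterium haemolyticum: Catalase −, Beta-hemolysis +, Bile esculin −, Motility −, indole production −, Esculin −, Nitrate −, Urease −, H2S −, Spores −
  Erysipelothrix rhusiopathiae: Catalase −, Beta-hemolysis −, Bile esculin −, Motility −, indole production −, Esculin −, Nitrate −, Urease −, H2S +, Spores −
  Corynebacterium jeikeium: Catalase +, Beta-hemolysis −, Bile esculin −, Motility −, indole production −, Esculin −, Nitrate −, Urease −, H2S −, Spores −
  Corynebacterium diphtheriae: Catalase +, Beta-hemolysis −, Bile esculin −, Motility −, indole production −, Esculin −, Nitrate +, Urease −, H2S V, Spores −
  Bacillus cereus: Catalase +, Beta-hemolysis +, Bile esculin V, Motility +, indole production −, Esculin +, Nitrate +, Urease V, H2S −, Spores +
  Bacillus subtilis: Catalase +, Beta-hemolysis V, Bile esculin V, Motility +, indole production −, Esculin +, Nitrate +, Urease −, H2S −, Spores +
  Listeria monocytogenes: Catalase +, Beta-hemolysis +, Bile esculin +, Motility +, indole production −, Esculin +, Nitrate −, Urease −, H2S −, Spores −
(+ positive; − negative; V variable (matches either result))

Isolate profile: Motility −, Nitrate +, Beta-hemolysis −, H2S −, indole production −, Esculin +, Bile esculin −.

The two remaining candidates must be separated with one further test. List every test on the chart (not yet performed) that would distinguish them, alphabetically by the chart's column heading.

Spores, Urease

Esculin +: excludes Arcanobacterium haemolyticum, Erysipelothrix rhusiopathiae, Corynebacterium jeikeium, Corynebacterium diphtheriae — 6 left.
Nitrate +: excludes Lactobacillus acidophilus, Listeria monocytogenes — 4 left.
Bile esculin −: all 4 remaining candidates are consistent.
Beta-hemolysis −: excludes Bacillus cereus — 3 left.
H2S −: all 3 remaining candidates are consistent.
indole production −: all 3 remaining candidates are consistent.
Motility −: excludes Bacillus subtilis — 2 left.
Two candidates remain: Bacillus anthracis and Nocardia asteroides.
  Catalase: + vs + — same for both, does not separate.
  Urease: Bacillus anthracis −, Nocardia asteroides + — discriminates.
  Spores: Bacillus anthracis +, Nocardia asteroides − — discriminates.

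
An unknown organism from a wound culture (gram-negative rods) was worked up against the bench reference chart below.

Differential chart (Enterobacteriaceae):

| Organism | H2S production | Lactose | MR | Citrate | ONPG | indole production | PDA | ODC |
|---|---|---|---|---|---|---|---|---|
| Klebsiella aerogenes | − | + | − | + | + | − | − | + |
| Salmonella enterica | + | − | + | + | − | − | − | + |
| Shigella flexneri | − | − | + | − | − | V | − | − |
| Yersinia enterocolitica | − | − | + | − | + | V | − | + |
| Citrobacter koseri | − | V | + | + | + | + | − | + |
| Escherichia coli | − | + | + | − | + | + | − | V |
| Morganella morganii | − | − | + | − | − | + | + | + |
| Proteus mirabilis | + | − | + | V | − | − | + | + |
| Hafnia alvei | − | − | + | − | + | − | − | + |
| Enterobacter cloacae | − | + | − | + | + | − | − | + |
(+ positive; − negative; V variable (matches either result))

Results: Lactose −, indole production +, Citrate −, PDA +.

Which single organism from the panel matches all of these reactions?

PDA +: excludes 8 organisms — 2 left.
Citrate −: all 2 remaining candidates are consistent.
Lactose −: all 2 remaining candidates are consistent.
indole production +: excludes Proteus mirabilis — 1 left.

Morganella morganii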